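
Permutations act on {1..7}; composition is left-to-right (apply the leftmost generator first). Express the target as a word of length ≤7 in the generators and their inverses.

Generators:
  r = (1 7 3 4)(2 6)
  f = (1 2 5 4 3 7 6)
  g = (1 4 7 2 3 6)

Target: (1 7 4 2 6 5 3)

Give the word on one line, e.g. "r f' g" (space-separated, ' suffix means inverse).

  after r: (1 7 3 4)(2 6)
  after f': (1 3 5 2 7 4 6)
  after f': (1 4 7 5)(2 3)
  after r': (1 3 6 2 7 5 4)
  after f: (1 7 4 2 6 5 3)

r f' f' r' f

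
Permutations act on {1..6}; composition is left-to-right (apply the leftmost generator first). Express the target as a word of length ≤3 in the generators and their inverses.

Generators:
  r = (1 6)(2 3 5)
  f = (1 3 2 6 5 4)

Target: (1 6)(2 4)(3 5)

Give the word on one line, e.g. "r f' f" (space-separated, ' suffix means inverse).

  after f: (1 3 2 6 5 4)
  after f: (1 2 5)(3 6 4)
  after f: (1 6)(2 4)(3 5)

f f f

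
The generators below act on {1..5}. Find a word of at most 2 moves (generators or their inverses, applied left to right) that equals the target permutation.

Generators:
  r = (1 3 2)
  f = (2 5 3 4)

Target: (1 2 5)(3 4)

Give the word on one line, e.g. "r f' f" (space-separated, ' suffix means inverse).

  after f: (2 5 3 4)
  after r': (1 2 5)(3 4)

f r'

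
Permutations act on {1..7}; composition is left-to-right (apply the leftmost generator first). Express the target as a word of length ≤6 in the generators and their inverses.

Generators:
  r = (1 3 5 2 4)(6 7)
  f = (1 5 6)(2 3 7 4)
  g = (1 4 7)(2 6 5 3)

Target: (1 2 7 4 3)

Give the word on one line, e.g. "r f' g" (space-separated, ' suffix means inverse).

f' r' g' f

  after f': (1 6 5)(2 4 7 3)
  after r': (1 7)(3 5 4 6)
  after g': (1 4 2 3 6 5)
  after f: (1 2 7 4 3)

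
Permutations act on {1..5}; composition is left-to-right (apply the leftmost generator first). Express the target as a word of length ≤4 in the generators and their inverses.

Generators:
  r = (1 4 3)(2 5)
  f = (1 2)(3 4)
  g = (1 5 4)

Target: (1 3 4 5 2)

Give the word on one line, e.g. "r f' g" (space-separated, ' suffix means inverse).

g' f

  after g': (1 4 5)
  after f: (1 3 4 5 2)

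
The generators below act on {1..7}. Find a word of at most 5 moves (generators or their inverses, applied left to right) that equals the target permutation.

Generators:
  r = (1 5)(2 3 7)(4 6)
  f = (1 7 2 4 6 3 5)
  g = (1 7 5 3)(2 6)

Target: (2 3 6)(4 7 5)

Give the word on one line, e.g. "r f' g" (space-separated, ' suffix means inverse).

g' f g' f'

  after g': (1 3 5 7)(2 6)
  after f: (1 5 2 3)(4 6)
  after g': (1 7)(2 5 6 4)
  after f': (2 3 6)(4 7 5)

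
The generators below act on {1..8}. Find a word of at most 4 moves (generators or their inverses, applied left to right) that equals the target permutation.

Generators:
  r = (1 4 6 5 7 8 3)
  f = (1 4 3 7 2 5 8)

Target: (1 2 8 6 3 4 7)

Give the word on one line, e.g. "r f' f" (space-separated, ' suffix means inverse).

  after f': (1 8 5 2 7 3 4)
  after r': (1 7 8 6 4 3)(2 5)
  after f: (1 2 8 6 3 4 7)

f' r' f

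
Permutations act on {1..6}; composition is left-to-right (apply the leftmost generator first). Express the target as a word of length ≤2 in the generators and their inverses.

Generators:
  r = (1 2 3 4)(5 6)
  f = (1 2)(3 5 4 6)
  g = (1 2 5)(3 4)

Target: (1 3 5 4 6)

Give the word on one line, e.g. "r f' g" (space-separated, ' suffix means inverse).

f' r

  after f': (1 2)(3 6 4 5)
  after r: (1 3 5 4 6)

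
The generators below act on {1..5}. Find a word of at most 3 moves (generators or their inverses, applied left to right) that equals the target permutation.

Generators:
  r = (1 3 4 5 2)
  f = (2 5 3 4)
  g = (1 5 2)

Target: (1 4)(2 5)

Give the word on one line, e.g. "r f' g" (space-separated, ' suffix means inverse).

  after f': (2 4 3 5)
  after r': (1 2 3 4)
  after f': (1 4)(2 5)

f' r' f'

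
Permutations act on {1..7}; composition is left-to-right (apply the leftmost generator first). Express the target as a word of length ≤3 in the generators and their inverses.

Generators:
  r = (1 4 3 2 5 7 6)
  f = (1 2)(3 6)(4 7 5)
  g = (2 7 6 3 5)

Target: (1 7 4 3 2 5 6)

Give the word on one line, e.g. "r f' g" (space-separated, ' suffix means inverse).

f r f'

  after f: (1 2)(3 6)(4 7 5)
  after r: (1 5 3)(2 4 6)
  after f': (1 7 4 3 2 5 6)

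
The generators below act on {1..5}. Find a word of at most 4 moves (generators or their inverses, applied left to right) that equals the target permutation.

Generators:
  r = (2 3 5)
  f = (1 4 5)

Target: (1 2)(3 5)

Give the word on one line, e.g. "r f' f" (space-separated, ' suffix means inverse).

  after r: (2 3 5)
  after f': (1 5 2 3 4)
  after r: (1 2 5 3 4)
  after f: (1 2)(3 5)

r f' r f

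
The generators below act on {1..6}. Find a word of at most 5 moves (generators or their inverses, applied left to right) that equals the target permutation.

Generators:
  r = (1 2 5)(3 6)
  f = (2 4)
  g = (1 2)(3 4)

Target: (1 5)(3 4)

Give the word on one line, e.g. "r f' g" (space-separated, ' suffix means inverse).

  after r: (1 2 5)(3 6)
  after f': (1 4 2 5)(3 6)
  after f': (1 2 5)(3 6)
  after r: (1 5 2)
  after g: (1 5)(3 4)

r f' f' r g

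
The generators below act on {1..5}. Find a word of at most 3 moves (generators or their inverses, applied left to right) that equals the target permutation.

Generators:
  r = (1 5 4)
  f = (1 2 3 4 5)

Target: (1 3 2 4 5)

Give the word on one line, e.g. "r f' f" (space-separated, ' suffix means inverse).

f r f

  after f: (1 2 3 4 5)
  after r: (1 2 3)
  after f: (1 3 2 4 5)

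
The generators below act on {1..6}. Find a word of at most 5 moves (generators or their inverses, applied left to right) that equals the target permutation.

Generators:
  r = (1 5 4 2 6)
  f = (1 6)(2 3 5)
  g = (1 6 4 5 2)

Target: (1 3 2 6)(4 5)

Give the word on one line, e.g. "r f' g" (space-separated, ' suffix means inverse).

r f f

  after r: (1 5 4 2 6)
  after f: (1 2)(3 5 4)
  after f: (1 3 2 6)(4 5)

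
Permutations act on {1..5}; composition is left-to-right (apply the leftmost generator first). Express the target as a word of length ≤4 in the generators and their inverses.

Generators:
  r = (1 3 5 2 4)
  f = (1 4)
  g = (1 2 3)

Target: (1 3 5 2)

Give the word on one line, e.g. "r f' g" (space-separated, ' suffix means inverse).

r f

  after r: (1 3 5 2 4)
  after f: (1 3 5 2)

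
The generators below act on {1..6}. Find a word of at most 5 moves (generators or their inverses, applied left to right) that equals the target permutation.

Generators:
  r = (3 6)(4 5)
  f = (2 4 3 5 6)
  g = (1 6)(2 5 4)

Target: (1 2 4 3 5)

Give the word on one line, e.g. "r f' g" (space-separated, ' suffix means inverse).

g' r r f' g'

  after g': (1 6)(2 4 5)
  after r: (1 3 6)(2 5)
  after r: (1 6)(2 4 5)
  after f': (1 5 6)(3 4)
  after g': (1 2 4 3 5)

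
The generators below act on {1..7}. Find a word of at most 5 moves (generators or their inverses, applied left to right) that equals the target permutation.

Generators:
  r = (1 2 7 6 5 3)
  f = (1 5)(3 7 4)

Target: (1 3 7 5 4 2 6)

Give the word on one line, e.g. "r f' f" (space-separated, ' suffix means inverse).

  after r': (1 3 5 6 7 2)
  after f': (1 4 7 2 5 6 3)
  after r': (1 4 2 6 5 7)
  after f: (1 3 7 5 4 2 6)

r' f' r' f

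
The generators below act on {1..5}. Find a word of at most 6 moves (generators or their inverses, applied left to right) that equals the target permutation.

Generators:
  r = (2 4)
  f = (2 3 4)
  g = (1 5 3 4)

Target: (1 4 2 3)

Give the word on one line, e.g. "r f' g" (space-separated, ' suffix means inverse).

  after f: (2 3 4)
  after g': (1 4 2 5)
  after f: (1 2 5)(3 4)
  after g: (1 2 3)
  after r': (1 4 2 3)

f g' f g r'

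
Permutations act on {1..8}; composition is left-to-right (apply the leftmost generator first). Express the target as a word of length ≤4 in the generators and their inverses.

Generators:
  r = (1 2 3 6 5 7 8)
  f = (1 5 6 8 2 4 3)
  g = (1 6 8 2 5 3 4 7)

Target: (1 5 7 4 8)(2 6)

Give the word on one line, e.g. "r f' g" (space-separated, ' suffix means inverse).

f' g'

  after f': (1 3 4 2 8 6 5)
  after g': (1 5 7 4 8)(2 6)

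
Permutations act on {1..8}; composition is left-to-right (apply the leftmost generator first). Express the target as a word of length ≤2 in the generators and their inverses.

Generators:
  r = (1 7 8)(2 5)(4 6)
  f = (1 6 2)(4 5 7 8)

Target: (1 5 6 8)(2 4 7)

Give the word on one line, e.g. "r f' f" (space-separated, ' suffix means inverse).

f' r'

  after f': (1 2 6)(4 8 7 5)
  after r': (1 5 6 8)(2 4 7)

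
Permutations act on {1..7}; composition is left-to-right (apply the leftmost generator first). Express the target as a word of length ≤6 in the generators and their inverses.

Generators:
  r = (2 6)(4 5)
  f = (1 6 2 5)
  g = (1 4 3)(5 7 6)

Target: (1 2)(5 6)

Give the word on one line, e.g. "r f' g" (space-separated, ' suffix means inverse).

  after f': (1 5 2 6)
  after r': (1 4 5 6)
  after r': (1 5 2 6)
  after f': (1 2)(5 6)

f' r' r' f'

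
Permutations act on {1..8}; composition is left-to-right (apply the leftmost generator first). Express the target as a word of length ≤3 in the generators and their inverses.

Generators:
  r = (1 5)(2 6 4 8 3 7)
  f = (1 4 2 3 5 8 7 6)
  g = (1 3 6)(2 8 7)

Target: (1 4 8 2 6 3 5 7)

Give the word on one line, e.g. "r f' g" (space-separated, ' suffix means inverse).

  after f: (1 4 2 3 5 8 7 6)
  after g: (1 4 8 2 6 3 5 7)

f g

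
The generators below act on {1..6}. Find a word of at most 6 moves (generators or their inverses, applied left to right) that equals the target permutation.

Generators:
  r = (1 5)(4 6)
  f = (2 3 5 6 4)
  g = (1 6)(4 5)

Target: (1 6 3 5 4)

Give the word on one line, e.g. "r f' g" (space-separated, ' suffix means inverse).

f g' f' r g

  after f: (2 3 5 6 4)
  after g': (1 6 5)(2 3 4)
  after f': (1 5)(3 6)
  after r: (3 4 6)
  after g: (1 6 3 5 4)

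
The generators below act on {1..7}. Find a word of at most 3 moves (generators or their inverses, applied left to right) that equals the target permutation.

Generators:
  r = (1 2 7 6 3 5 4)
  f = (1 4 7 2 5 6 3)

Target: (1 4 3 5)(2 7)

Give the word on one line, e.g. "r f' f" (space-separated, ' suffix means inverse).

f r f

  after f: (1 4 7 2 5 6 3)
  after r: (2 4 6 5 3)
  after f: (1 4 3 5)(2 7)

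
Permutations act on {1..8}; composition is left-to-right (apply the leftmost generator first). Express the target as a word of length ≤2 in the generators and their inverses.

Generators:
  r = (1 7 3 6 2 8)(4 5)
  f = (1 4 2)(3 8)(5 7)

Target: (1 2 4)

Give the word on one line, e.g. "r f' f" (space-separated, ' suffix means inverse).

f f

  after f: (1 4 2)(3 8)(5 7)
  after f: (1 2 4)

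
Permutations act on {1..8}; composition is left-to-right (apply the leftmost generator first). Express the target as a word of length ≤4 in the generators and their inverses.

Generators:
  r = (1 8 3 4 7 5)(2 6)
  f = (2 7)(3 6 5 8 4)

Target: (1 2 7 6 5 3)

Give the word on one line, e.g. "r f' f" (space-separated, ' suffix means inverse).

r' r' f

  after r': (1 5 7 4 3 8)(2 6)
  after r': (1 7 3)(4 8 5)
  after f: (1 2 7 6 5 3)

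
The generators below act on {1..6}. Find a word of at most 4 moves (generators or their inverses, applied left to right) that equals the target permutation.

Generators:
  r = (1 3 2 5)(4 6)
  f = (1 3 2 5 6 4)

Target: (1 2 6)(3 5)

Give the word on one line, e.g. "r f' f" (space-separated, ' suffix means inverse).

f r' f f

  after f: (1 3 2 5 6 4)
  after r': (4 5)
  after f: (1 3 2 5)(4 6)
  after f: (1 2 6)(3 5)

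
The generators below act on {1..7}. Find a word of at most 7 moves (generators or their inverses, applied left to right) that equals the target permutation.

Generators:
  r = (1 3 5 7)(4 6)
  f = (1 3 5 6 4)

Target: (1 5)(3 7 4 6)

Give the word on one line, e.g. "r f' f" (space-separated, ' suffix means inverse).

  after r: (1 3 5 7)(4 6)
  after f: (1 5 7 3 6)
  after r: (1 7 5)(3 4 6)
  after f: (1 7 6 5 3)
  after r': (1 5)(3 7 4 6)

r f r f r'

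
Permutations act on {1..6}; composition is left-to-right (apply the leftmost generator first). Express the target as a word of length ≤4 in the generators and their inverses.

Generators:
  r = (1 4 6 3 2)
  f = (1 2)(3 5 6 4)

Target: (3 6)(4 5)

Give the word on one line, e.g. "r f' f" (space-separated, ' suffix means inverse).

f' f'

  after f': (1 2)(3 4 6 5)
  after f': (3 6)(4 5)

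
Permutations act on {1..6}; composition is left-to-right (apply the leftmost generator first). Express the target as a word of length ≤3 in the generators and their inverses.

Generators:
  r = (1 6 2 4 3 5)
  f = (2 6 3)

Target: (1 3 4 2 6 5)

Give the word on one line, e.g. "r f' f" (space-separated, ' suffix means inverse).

f r f

  after f: (2 6 3)
  after r: (1 6 5)(3 4)
  after f: (1 3 4 2 6 5)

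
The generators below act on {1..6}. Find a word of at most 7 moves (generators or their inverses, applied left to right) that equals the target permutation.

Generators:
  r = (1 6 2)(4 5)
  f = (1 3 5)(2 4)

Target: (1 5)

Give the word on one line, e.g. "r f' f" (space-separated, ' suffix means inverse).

r' f' f' f' r

  after r': (1 2 6)(4 5)
  after f': (1 4 3)(2 6 5)
  after f': (1 2 6 3 5 4)
  after f': (1 4 5 2 6)
  after r: (1 5)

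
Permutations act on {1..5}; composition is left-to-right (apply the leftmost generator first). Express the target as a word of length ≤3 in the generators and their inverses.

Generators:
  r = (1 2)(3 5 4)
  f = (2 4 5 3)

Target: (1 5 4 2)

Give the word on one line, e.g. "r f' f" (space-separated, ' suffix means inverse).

  after r': (1 2)(3 4 5)
  after f: (1 4 3 5 2)
  after f: (1 5 4 2)

r' f f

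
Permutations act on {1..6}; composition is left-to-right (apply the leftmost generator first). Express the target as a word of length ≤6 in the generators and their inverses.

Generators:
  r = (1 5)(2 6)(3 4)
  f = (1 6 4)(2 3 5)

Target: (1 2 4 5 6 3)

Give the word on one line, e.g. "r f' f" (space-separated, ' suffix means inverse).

r' f' r' f' r

  after r': (1 5)(2 6)(3 4)
  after f': (1 3 6 5 4 2)
  after r': (1 4 6)(2 5 3)
  after f': (1 6 4)(2 3 5)
  after r: (1 2 4 5 6 3)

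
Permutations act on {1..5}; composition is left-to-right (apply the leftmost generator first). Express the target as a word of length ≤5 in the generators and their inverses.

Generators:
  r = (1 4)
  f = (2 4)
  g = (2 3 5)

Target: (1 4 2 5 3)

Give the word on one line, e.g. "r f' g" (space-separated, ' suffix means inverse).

g' f' r

  after g': (2 5 3)
  after f': (2 5 3 4)
  after r: (1 4 2 5 3)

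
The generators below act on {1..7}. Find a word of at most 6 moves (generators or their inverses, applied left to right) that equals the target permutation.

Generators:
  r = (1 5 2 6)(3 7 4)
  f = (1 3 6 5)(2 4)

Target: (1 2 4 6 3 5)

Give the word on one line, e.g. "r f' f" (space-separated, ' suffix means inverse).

f' r' r' r'

  after f': (1 5 6 3)(2 4)
  after r': (2 7 3 6 4 5)
  after r': (1 6 7 4)(2 3)
  after r': (1 2 4 6 3 5)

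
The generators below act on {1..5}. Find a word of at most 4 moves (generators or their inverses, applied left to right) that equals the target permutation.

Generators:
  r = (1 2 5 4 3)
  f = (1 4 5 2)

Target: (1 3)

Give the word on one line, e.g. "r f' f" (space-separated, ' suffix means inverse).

r' f'

  after r': (1 3 4 5 2)
  after f': (1 3)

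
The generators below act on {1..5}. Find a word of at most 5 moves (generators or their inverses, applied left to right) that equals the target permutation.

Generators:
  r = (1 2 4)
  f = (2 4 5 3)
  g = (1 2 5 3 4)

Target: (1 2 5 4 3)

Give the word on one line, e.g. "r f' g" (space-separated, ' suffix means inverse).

f' f' r' r'

  after f': (2 3 5 4)
  after f': (2 5)(3 4)
  after r': (1 4 3 2 5)
  after r': (1 2 5 4 3)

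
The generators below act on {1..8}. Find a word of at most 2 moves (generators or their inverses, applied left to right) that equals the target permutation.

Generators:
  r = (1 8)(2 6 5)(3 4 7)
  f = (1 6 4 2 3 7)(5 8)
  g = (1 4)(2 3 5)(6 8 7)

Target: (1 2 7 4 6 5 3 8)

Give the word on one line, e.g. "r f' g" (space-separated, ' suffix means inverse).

g f

  after g: (1 4)(2 3 5)(6 8 7)
  after f: (1 2 7 4 6 5 3 8)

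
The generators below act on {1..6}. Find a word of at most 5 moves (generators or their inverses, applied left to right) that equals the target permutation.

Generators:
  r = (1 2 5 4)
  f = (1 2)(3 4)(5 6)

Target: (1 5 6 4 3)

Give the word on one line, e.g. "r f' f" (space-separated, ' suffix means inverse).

  after f: (1 2)(3 4)(5 6)
  after r: (1 5 6 4 3)
  after f: (1 6 3 2)
  after f: (1 5 6 4 3)

f r f f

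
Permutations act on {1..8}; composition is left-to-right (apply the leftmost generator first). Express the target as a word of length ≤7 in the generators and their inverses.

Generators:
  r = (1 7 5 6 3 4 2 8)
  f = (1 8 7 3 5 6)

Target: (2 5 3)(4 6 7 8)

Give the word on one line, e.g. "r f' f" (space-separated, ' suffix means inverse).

r' f f r' f

  after r': (1 8 2 4 3 6 5 7)
  after f: (1 7 8 2 4 5 3)
  after f: (1 3 8 2 4 6)
  after r': (1 6 8 4 5 7)(2 3)
  after f: (2 5 3)(4 6 7 8)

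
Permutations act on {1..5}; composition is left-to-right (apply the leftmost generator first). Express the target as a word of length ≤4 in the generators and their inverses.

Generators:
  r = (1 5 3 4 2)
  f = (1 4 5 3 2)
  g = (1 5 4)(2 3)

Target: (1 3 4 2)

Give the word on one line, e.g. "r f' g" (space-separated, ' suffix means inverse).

  after r': (1 2 4 3 5)
  after g: (1 3 4 2)

r' g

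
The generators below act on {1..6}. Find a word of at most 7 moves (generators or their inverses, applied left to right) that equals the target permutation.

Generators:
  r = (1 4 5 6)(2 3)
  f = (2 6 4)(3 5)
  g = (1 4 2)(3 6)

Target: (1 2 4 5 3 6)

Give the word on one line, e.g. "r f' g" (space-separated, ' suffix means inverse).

f' r g' r f

  after f': (2 4 6)(3 5)
  after r: (1 4)(2 5)(3 6)
  after g': (2 5 4)
  after r: (1 4 3 2 6)
  after f: (1 2 4 5 3 6)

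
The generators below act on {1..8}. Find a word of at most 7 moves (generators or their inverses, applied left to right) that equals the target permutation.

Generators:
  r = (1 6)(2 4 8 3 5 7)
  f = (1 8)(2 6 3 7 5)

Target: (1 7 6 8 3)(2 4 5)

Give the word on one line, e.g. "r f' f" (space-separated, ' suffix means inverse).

f r' r' f' r

  after f: (1 8)(2 6 3 7 5)
  after r': (1 4 2)(3 5 7)(6 8)
  after r': (1 2 6 4 7 8)
  after f': (1 5 7)(3 6 4)
  after r: (1 7 6 8 3)(2 4 5)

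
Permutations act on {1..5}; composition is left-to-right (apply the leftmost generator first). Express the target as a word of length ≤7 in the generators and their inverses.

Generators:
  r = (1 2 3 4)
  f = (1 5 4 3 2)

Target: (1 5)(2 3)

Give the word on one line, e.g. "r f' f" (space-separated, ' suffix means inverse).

  after r': (1 4 3 2)
  after f: (1 3)(2 5 4)
  after r': (1 2 5 3 4)
  after f: (2 4 5)
  after f: (1 5)(2 3)

r' f r' f f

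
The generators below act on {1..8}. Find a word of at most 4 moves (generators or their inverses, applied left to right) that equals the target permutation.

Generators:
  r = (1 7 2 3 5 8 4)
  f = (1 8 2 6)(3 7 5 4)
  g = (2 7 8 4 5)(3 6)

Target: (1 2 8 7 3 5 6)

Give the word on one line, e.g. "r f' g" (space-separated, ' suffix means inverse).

  after r': (1 4 8 5 3 2 7)
  after r': (1 8 3 7 4 5 2)
  after f: (1 2 8 7 3 5 6)

r' r' f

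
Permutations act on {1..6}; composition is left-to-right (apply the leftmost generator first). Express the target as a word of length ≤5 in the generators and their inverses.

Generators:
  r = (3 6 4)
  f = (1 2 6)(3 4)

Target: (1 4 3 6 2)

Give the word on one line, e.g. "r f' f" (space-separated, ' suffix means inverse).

f f r

  after f: (1 2 6)(3 4)
  after f: (1 6 2)
  after r: (1 4 3 6 2)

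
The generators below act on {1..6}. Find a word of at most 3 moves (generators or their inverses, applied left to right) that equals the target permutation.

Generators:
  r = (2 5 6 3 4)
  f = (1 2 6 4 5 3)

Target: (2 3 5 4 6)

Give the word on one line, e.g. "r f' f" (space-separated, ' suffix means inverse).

  after r: (2 5 6 3 4)
  after r: (2 6 4 5 3)
  after r: (2 3 5 4 6)

r r r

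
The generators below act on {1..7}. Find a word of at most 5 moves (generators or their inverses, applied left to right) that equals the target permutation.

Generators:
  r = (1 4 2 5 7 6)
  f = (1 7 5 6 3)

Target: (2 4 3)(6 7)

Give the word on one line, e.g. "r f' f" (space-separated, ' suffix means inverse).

  after f: (1 7 5 6 3)
  after f: (1 5 3 7 6)
  after f: (1 6 7 3 5)
  after r': (1 7 3 2 4)(5 6)
  after f': (2 4 3)(6 7)

f f f r' f'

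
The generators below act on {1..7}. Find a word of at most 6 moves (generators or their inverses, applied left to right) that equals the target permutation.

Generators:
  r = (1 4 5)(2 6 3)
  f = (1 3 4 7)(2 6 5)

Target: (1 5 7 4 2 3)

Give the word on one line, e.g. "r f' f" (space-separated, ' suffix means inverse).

f r' f' r f

  after f: (1 3 4 7)(2 6 5)
  after r': (1 6 4 7 5 3)
  after f': (1 2 5)(3 7 6)
  after r: (1 6 2)(3 7)(4 5)
  after f: (1 5 7 4 2 3)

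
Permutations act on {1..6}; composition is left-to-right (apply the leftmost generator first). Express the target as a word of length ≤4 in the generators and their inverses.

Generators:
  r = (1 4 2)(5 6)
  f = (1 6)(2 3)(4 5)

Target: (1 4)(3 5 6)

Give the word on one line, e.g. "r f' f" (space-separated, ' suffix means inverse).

f r' f

  after f: (1 6)(2 3)(4 5)
  after r': (1 5)(2 3 4 6)
  after f: (1 4)(3 5 6)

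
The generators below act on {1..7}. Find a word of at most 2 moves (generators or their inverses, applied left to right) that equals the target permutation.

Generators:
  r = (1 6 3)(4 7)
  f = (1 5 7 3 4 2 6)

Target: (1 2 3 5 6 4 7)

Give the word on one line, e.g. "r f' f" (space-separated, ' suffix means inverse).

f' f'

  after f': (1 6 2 4 3 7 5)
  after f': (1 2 3 5 6 4 7)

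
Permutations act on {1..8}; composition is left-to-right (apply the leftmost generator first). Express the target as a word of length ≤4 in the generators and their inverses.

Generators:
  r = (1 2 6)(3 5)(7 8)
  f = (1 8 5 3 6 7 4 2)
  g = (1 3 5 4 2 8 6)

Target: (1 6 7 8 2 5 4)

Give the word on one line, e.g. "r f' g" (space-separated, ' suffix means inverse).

r r g r'

  after r: (1 2 6)(3 5)(7 8)
  after r: (1 6 2)
  after g: (2 3 5 4)(6 8)
  after r': (1 6 7 8 2 5 4)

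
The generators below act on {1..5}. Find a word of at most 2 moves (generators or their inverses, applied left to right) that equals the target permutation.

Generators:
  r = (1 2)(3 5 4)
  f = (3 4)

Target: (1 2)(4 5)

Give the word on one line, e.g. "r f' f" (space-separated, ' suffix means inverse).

  after f': (3 4)
  after r: (1 2)(4 5)

f' r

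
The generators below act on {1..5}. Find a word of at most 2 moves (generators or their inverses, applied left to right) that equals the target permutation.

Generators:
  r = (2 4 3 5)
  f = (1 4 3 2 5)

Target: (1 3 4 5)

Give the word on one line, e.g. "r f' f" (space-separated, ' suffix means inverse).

  after f: (1 4 3 2 5)
  after r: (1 3 4 5)

f r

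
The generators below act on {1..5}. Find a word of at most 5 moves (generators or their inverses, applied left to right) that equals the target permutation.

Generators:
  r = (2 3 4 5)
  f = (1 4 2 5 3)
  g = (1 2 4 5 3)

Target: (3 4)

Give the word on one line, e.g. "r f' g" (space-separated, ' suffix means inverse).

  after f: (1 4 2 5 3)
  after r': (1 3)(2 4 5)
  after f: (3 4)

f r' f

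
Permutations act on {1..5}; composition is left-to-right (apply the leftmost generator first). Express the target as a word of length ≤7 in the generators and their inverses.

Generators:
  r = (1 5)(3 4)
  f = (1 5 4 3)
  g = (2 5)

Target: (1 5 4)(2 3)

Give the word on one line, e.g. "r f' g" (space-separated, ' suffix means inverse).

  after g: (2 5)
  after f: (1 5 2 4 3)
  after g': (1 2 4 3)
  after f: (1 2 3 5 4)
  after g': (1 5 4)(2 3)

g f g' f g'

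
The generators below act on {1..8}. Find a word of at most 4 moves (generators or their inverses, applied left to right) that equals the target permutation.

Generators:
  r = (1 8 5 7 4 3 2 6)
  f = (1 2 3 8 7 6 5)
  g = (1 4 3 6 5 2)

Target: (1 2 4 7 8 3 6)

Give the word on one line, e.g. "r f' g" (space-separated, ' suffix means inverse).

  after g: (1 4 3 6 5 2)
  after g: (1 3 5)(2 4 6)
  after f': (1 2 4 7 8 3 6)

g g f'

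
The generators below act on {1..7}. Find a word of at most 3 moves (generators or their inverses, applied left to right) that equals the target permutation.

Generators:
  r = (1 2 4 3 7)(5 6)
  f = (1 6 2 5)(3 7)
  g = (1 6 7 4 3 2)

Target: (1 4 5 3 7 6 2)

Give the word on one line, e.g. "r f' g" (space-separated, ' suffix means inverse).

  after r': (1 7 3 4 2)(5 6)
  after g: (1 4)(2 6 5 7)
  after f': (1 4 5 3 7 6 2)

r' g f'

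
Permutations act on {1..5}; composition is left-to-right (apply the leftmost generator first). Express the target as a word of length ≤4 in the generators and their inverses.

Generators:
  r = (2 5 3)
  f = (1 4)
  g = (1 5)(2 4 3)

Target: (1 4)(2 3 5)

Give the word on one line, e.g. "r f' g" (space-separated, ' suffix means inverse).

  after f': (1 4)
  after r': (1 4)(2 3 5)

f' r'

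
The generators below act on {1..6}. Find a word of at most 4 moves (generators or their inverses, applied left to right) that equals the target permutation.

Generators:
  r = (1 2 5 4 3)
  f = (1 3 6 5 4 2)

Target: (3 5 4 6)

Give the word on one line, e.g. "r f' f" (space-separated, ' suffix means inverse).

  after r': (1 3 4 5 2)
  after f': (3 5 4 6)

r' f'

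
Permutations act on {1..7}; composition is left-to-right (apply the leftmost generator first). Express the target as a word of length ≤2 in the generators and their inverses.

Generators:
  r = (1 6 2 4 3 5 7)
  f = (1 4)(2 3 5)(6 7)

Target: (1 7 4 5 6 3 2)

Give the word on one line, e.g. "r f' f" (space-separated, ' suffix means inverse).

  after r: (1 6 2 4 3 5 7)
  after f: (1 7 4 5 6 3 2)

r f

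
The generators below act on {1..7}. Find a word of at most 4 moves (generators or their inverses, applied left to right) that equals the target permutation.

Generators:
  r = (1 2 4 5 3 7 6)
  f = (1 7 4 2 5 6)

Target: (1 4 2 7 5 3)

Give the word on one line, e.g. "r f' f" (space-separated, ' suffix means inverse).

  after r: (1 2 4 5 3 7 6)
  after f': (1 4 2 7 5 3)

r f'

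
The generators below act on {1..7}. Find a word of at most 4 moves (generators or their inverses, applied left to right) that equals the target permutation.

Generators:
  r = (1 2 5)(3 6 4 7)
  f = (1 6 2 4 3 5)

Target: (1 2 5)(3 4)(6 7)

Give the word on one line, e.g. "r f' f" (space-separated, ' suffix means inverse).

  after r': (1 5 2)(3 7 4 6)
  after r': (1 2 5)(3 4)(6 7)

r' r'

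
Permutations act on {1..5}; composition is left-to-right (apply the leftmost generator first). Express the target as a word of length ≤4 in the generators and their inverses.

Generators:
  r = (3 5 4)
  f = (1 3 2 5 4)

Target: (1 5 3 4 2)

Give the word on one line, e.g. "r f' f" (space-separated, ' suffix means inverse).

  after f': (1 4 5 2 3)
  after f': (1 5 3 4 2)

f' f'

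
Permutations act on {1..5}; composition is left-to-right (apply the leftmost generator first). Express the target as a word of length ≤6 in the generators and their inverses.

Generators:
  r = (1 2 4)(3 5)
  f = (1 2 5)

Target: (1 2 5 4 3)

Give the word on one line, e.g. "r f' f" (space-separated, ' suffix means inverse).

f r f' r'

  after f: (1 2 5)
  after r: (1 4)(2 3 5)
  after f': (1 4 5)(2 3)
  after r': (1 2 5 4 3)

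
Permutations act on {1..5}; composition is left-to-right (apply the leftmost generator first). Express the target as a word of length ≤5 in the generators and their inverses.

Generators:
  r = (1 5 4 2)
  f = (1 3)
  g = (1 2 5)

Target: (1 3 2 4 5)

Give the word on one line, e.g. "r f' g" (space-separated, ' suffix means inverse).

  after f: (1 3)
  after r: (1 3 5 4 2)
  after r: (1 3 4)(2 5)
  after r: (1 3 2 4 5)

f r r r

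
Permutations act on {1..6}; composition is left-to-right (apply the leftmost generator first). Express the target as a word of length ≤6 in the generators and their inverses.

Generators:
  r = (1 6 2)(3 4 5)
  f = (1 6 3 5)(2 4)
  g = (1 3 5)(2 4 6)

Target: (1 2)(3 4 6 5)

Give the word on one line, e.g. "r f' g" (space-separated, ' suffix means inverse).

f' f' g' r'

  after f': (1 5 3 6)(2 4)
  after f': (1 3)(5 6)
  after g': (2 6 3 5 4)
  after r': (1 2)(3 4 6 5)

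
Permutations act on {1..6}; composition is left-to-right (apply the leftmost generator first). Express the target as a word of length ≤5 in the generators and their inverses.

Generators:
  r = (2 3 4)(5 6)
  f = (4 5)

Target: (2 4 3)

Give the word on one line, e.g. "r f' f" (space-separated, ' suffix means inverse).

  after r: (2 3 4)(5 6)
  after f': (2 3 5 6 4)
  after f': (2 3 4)(5 6)
  after r: (2 4 3)

r f' f' r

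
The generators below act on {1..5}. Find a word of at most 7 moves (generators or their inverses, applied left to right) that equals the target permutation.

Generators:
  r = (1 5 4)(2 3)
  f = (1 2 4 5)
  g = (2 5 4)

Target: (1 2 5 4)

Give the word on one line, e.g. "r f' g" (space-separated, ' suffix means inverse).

r r f g g

  after r: (1 5 4)(2 3)
  after r: (1 4 5)
  after f: (1 5 2 4)
  after g: (1 4)
  after g: (1 2 5 4)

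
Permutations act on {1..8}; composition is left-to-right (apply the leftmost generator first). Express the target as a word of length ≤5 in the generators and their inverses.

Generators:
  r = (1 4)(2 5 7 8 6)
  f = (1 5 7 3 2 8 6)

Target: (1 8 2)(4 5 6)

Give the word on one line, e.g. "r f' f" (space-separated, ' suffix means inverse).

  after f': (1 6 8 2 3 7 5)
  after r: (1 2 3 8 5 4)
  after f: (1 8 7 3 6)(4 5)
  after r: (1 6 4 7 3 2 5)
  after f': (1 8 2)(4 5 6)

f' r f r f'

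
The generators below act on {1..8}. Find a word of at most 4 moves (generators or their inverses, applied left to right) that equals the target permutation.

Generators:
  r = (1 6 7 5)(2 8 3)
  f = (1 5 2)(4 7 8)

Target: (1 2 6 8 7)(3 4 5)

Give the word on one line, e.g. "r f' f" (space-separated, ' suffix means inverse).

r f' r' f'

  after r: (1 6 7 5)(2 8 3)
  after f': (1 6 4 8 3 5 2 7)
  after r': (2 6 4)(3 7 5)
  after f': (1 2 6 8 7)(3 4 5)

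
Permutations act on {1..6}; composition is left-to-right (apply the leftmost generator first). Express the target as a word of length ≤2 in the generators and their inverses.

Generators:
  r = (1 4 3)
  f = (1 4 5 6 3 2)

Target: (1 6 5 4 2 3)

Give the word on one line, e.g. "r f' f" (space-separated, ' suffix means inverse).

  after r': (1 3 4)
  after f': (1 6 5 4 2 3)

r' f'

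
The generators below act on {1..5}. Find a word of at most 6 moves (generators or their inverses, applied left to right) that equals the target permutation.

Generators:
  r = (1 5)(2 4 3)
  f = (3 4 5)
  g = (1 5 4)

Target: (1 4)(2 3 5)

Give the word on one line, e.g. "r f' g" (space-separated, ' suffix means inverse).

  after f': (3 5 4)
  after f': (3 4 5)
  after r: (1 5 2 4)
  after f': (1 4)(2 3 5)

f' f' r f'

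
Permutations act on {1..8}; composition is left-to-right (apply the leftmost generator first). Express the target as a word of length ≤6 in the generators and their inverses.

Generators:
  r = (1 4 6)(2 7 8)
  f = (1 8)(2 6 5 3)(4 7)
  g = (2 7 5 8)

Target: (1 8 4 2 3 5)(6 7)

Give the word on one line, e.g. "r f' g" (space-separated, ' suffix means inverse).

  after f': (1 8)(2 3 5 6)(4 7)
  after f': (2 5)(3 6)
  after r': (1 6 3 4)(2 5 8 7)
  after f: (1 5)(2 3 7 6)(4 8)
  after g: (1 8 4 2 3 5)(6 7)

f' f' r' f g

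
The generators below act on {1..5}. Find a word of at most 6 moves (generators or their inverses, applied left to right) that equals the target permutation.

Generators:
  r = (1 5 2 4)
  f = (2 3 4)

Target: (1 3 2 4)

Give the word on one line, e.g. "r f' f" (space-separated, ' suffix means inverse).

r' r' f r'

  after r': (1 4 2 5)
  after r': (1 2)(4 5)
  after f: (1 3 4 5 2)
  after r': (1 3 2 4)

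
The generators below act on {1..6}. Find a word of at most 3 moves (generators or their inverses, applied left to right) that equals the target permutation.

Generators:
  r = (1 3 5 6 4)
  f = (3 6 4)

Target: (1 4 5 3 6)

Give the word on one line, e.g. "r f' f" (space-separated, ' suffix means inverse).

  after f': (3 4 6)
  after r': (1 4 5 3 6)

f' r'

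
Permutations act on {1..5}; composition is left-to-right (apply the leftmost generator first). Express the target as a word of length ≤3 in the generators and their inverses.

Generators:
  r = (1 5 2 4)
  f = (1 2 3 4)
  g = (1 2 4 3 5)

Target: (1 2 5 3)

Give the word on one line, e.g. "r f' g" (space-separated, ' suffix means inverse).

g' r

  after g': (1 5 3 4 2)
  after r: (1 2 5 3)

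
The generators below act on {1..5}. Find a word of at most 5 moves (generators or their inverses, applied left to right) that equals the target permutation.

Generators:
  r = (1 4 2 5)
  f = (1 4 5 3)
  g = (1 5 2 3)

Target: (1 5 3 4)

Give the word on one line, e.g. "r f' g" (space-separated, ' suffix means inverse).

g f r f r'

  after g: (1 5 2 3)
  after f: (1 3 4 5 2)
  after r: (1 3 2 4)
  after f: (2 5 3)
  after r': (1 5 3 4)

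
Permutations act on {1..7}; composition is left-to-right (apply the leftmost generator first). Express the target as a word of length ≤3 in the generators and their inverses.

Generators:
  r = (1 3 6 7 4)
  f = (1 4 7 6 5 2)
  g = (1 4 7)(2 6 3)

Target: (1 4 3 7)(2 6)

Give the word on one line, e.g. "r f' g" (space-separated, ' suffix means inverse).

  after g: (1 4 7)(2 6 3)
  after g: (1 7 4)(2 3 6)
  after r: (1 4 3 7)(2 6)

g g r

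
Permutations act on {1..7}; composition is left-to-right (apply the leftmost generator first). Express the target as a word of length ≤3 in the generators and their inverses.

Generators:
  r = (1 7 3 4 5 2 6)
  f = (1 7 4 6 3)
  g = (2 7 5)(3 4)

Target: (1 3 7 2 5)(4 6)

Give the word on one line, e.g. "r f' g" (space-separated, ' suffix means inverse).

  after g': (2 5 7)(3 4)
  after f': (1 3 7 2 5)(4 6)

g' f'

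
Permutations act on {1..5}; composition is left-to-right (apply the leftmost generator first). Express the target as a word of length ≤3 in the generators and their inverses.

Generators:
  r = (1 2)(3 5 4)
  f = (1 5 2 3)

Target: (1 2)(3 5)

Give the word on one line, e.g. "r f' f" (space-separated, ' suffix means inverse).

f f

  after f: (1 5 2 3)
  after f: (1 2)(3 5)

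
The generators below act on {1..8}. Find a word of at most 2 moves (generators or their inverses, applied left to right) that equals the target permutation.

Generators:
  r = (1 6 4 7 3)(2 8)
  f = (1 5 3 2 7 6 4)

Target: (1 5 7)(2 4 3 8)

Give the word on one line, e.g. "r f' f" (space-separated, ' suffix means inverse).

f r'

  after f: (1 5 3 2 7 6 4)
  after r': (1 5 7)(2 4 3 8)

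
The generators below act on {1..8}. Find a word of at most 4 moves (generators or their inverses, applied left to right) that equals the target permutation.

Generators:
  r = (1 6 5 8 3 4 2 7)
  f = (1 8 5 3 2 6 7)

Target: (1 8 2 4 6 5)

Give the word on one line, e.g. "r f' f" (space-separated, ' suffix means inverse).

r' f f

  after r': (1 7 2 4 3 8 5 6)
  after f: (2 4)(3 5 7 6 8)
  after f: (1 8 2 4 6 5)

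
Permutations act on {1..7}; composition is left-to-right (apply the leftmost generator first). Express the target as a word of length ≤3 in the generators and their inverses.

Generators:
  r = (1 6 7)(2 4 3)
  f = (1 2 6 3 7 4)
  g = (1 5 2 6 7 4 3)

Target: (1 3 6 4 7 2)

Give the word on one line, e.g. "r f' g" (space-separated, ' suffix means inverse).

r f

  after r: (1 6 7)(2 4 3)
  after f: (1 3 6 4 7 2)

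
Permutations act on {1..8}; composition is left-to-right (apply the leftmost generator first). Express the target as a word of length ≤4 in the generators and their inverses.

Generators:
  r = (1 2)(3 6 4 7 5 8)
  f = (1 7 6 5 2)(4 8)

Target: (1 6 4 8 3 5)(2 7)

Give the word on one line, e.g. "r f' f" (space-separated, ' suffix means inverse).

  after r': (1 2)(3 8 5 7 4 6)
  after f': (1 5)(3 4 7 8 6)
  after r': (1 7 5 2)(3 6 8)
  after f: (1 6 4 8 3 5)(2 7)

r' f' r' f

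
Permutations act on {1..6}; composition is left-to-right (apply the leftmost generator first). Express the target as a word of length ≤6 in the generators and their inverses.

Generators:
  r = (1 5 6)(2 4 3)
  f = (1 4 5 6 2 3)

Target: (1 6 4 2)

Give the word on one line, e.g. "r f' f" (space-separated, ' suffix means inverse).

r' f f f r'

  after r': (1 6 5)(2 3 4)
  after f: (1 2)(3 5 4)
  after f: (1 3 6 2 4)
  after f: (2 5 6 3)
  after r': (1 6 4 2)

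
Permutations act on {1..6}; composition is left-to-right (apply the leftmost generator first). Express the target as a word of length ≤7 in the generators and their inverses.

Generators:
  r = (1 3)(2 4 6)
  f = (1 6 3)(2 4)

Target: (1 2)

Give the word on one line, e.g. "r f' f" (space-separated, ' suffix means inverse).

  after r': (1 3)(2 6 4)
  after f: (2 3 6)
  after f: (1 6 4 2)
  after r': (1 4 6 2 3)
  after r': (1 2)

r' f f r' r'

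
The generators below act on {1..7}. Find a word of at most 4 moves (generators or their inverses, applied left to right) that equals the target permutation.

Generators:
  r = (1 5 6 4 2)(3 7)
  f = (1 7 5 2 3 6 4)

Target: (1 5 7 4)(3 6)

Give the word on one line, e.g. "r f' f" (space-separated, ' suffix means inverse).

  after f': (1 4 6 3 2 5 7)
  after r': (1 6 7 2)(3 4 5)
  after r': (1 5 7 4)(3 6)

f' r' r'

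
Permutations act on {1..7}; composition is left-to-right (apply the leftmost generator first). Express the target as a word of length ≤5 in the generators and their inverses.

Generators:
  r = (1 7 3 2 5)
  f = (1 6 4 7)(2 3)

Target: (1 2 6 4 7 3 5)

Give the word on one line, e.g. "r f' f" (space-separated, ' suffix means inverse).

r r f

  after r: (1 7 3 2 5)
  after r: (1 3 5 7 2)
  after f: (1 2 6 4 7 3 5)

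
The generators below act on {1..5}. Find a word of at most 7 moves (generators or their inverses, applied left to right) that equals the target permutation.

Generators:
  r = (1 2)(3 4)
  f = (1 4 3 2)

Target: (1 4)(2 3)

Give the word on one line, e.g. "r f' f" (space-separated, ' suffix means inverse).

f f r r r

  after f: (1 4 3 2)
  after f: (1 3)(2 4)
  after r: (1 4)(2 3)
  after r: (1 3)(2 4)
  after r: (1 4)(2 3)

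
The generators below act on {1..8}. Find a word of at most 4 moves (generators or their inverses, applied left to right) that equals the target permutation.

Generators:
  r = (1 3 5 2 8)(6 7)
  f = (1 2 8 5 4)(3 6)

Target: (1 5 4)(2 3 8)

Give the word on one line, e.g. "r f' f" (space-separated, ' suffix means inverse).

  after r: (1 3 5 2 8)(6 7)
  after f': (1 6 7 3 8 4 5)
  after f': (1 3 2)(4 8 5)(6 7)
  after r: (1 5 4)(2 3 8)

r f' f' r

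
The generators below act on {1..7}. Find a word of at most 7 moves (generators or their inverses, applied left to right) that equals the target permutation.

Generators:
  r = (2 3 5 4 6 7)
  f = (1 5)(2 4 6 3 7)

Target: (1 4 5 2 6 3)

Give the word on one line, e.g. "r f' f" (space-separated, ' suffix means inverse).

f' f' r' f r

  after f': (1 5)(2 7 3 6 4)
  after f': (2 3 4 7 6)
  after r': (3 5)(4 6 7)
  after f: (1 5 7 6 2 4 3)
  after r: (1 4 5 2 6 3)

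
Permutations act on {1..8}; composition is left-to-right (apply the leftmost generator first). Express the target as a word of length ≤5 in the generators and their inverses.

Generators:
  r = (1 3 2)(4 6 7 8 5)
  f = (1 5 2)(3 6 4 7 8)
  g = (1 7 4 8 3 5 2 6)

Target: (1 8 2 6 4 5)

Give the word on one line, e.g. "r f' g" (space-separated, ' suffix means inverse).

g' g' r' g'

  after g': (1 6 2 5 3 8 4 7)
  after g': (1 2 3 4)(5 8 7 6)
  after r': (1 3 5 7 4 2)(6 8)
  after g': (1 8 2 6 4 5)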